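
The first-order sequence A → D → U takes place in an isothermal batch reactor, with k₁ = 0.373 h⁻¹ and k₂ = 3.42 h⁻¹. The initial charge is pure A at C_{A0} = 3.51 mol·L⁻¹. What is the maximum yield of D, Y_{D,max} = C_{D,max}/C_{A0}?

Evaluating C_D at t_opt = ln(k₂/k₁)/(k₂−k₁) gives C_{D,max}/C_{A0} = (k₁/k₂)^[k₂/(k₂−k₁)].
= (0.373/3.42)^(3.42/(3.42−0.373)) = (0.1091)^(1.122) = 0.08315.

0.0832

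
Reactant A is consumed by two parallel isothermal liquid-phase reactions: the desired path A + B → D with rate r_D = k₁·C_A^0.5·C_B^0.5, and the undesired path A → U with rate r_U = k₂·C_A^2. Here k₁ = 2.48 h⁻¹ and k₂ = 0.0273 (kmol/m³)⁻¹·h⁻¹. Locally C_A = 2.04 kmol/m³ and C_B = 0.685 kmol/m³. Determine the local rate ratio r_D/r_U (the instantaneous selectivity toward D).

25.8

S_{D/U} = r_D/r_U = (k₁·C_A^0.5·C_B^0.5)/(k₂·C_A^2) = (k₁/k₂)·C_A^-1.5·C_B^0.5.
= (2.48×2.040^0.5×0.6850^0.5) / (0.0273×2.040^2) = 2.932/0.1136 = 25.8.
The undesired path is higher order in A, so low C_A (CSTR or dilute feed) favours D.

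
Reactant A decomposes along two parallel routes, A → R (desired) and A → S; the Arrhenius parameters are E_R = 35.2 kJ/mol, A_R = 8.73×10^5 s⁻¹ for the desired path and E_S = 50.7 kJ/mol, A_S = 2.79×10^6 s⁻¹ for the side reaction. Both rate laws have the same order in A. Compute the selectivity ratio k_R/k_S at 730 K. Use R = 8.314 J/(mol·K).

4.02

Since both paths have the same order in A, the concentration cancels and S_{R/S} = k_R/k_S = (A_R/A_S)·exp[(E_S−E_R)/(RT)].
(E_S−E_R)/(RT) = (50.7−35.2)×10³/(8.314×730) = 15500/6069 = 2.554.
k_R/k_S = (8.73×10^5/2.79×10^6)·exp(2.554) = 0.3129 × 12.86 = 4.02.
Since E_R < E_S, lowering the temperature improves selectivity toward R.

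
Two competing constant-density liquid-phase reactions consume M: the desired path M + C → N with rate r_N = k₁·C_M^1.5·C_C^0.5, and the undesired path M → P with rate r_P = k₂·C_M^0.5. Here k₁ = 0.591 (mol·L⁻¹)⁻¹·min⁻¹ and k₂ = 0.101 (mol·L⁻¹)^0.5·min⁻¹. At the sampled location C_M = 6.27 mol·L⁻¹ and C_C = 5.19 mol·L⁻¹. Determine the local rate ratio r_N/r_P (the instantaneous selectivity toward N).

83.6

S_{N/P} = r_N/r_P = (k₁·C_M^1.5·C_C^0.5)/(k₂·C_M^0.5) = (k₁/k₂)·C_M·C_C^0.5.
= (0.591×6.270^1.5×5.190^0.5) / (0.101×6.270^0.5) = 21.14/0.2529 = 83.6.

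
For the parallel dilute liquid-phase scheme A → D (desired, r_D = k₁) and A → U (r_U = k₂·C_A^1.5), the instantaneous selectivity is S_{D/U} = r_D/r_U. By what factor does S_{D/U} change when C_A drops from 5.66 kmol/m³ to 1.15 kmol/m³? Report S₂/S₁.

S_{D/U} = (k₁/k₂)·C_A^-1.5, so S₂/S₁ = (C_{A,2}/C_{A,1})^-1.5.
= (1.15/5.66)^(-1.5) = (0.2032)^(-1.5) = 10.9.

10.9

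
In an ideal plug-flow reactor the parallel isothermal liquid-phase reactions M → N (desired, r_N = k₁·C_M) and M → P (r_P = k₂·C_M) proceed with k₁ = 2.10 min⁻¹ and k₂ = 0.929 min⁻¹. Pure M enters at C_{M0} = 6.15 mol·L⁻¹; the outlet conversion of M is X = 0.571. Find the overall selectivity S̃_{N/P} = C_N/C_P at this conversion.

C_M = C_{M0}(1−X) = 2.638 mol·L⁻¹.
Both paths are first order in M, so the instantaneous fraction to N is constant: dC_N/d(−C_M) = k₁/(k₁+k₂) = 0.6933.
C_N = 0.6933·(C_{M0}−C_M) = 0.6933×3.512 = 2.43 mol·L⁻¹.
C_P = (C_{M0}−C_M)−C_N = 1.077 mol·L⁻¹; S̃_{N/P} = 2.435/1.077 = 2.26.

2.26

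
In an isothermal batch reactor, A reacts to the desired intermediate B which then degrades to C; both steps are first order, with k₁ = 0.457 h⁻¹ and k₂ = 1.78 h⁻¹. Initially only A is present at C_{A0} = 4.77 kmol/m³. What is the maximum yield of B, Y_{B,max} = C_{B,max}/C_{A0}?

For a first-order series the maximum intermediate yield is C_{B,max}/C_{A0} = (k₁/k₂)^[k₂/(k₂−k₁)].
= (0.457/1.78)^(1.78/(1.78−0.457)) = (0.2567)^(1.345) = 0.1605.

0.161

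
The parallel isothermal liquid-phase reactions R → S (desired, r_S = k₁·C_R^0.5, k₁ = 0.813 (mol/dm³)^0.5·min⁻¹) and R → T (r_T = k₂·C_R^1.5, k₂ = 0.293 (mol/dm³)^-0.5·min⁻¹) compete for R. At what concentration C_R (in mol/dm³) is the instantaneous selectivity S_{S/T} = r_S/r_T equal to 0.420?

S_{S/T} = (k₁/k₂)·C_R⁻¹ ⇒ C_R = (S·k₂/k₁)^(-1).
= (0.420×0.293/0.813)^(-1) = (0.1514)^(-1) = 6.61 mol/dm³.

6.61 mol/dm³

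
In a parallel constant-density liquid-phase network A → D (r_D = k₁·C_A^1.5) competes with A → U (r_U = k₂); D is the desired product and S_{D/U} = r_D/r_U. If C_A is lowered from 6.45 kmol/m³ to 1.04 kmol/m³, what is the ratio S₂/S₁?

0.0647

S_{D/U} = (k₁/k₂)·C_A^1.5, so S₂/S₁ = (C_{A,2}/C_{A,1})^1.5.
= (1.04/6.45)^1.5 = (0.1612)^1.5 = 0.0647.
Selectivity toward D falls as C_A falls — high-concentration operation is favoured.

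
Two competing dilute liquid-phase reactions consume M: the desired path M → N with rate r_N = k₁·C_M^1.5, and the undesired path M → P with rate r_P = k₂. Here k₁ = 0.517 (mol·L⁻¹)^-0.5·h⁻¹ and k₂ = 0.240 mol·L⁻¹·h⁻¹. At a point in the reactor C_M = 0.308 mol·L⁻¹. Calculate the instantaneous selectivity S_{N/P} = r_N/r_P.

0.368

S_{N/P} = r_N/r_P = (k₁·C_M^1.5)/(k₂) = (k₁/k₂)·C_M^1.5.
= (0.517×0.3080^1.5) / (0.240) = 0.08837/0.2400 = 0.368.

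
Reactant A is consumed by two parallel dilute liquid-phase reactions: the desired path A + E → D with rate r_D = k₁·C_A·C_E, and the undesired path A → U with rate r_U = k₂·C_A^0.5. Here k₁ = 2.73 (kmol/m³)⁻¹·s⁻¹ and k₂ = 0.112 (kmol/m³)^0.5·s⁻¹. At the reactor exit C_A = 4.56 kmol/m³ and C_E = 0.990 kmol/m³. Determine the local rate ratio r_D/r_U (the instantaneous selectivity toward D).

S_{D/U} = r_D/r_U = (k₁·C_A·C_E)/(k₂·C_A^0.5) = (k₁/k₂)·C_A^0.5·C_E.
= (2.73×4.560×0.9900) / (0.112×4.560^0.5) = 12.32/0.2392 = 51.5.
Since the desired path is higher order in A, keeping C_A high (PFR or concentrated feed) favours D.

51.5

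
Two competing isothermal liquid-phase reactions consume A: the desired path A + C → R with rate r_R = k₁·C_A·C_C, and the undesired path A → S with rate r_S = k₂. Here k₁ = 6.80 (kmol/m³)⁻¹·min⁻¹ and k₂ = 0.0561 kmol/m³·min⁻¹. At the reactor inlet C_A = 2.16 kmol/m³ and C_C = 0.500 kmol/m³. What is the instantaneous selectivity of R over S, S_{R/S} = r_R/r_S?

S_{R/S} = r_R/r_S = (k₁·C_A·C_C)/(k₂) = (k₁/k₂)·C_A·C_C.
= (6.80×2.160×0.5000) / (0.0561) = 7.344/0.05610 = 131.
Since the desired path is higher order in A, keeping C_A high (PFR or concentrated feed) favours R.

131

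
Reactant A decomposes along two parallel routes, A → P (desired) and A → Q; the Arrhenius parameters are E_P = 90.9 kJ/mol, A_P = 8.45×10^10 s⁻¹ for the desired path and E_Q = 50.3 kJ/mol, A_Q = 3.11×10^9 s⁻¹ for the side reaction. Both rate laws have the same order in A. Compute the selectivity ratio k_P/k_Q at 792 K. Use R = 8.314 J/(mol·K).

0.0571

Since both paths have the same order in A, the concentration cancels and S_{P/Q} = k_P/k_Q = (A_P/A_Q)·exp[(E_Q−E_P)/(RT)].
(E_Q−E_P)/(RT) = (50.3−90.9)×10³/(8.314×792) = -40600/6585 = -6.166.
k_P/k_Q = (8.45×10^10/3.11×10^9)·exp(-6.166) = 27.17 × 0.002100 = 0.0571.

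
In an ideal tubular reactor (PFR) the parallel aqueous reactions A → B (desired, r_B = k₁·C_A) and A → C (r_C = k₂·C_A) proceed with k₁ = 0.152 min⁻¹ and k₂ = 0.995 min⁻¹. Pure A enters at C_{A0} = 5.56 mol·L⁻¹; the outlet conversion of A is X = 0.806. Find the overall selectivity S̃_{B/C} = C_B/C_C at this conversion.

0.153

C_A = C_{A0}(1−X) = 1.079 mol·L⁻¹.
Both paths are first order in A, so the instantaneous fraction to B is constant: dC_B/d(−C_A) = k₁/(k₁+k₂) = 0.1325.
C_B = 0.1325·(C_{A0}−C_A) = 0.1325×4.481 = 0.594 mol·L⁻¹.
C_C = (C_{A0}−C_A)−C_B = 3.887 mol·L⁻¹; S̃_{B/C} = 0.5939/3.887 = 0.153.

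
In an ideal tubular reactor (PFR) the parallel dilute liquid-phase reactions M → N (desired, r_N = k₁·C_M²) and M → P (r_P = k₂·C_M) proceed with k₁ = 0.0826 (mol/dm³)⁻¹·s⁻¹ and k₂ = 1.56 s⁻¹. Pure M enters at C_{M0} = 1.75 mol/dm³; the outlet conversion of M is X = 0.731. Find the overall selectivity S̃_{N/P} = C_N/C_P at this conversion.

0.0584

C_M = C_{M0}(1−X) = 0.4708 mol/dm³.
Along a PFR/batch, dC_P/dC_M = −r_P/(r_N+r_P) = −k₂/(k₂+k₁·C_M).
Integrating from C_{M0} to C_M: C_P = (1.56/0.0826)·ln[(1.56+0.0826·1.75)/(1.56+0.0826·0.471)] = 18.89·ln(1.705/1.599) = 1.209 mol/dm³.
Then C_N = (C_{M0}−C_M) − C_P = 1.279 − 1.209 = 0.07062 mol/dm³.
S̃_{N/P} = C_N/C_P = 0.07062/1.209 = 0.0584.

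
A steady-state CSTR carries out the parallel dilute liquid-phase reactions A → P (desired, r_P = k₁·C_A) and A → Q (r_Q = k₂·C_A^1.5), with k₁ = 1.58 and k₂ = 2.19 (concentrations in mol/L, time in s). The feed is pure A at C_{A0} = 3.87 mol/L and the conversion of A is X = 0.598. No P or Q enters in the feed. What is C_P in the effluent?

Exit C_A = C_{A0}(1−X) = 3.87×0.402 = 1.556 mol/L.
A CSTR operates uniformly at the exit composition, giving r_P = 2.458 and r_Q = 4.250 (each k·C_A^n at C_A = 1.556).
Fraction of consumed A going to P: r_P/(r_P+r_Q) = 0.3665.
C_P = 0.3665·C_{A0}·X = 0.3665×3.87×0.598 = 0.848 mol/L.

0.848 mol/L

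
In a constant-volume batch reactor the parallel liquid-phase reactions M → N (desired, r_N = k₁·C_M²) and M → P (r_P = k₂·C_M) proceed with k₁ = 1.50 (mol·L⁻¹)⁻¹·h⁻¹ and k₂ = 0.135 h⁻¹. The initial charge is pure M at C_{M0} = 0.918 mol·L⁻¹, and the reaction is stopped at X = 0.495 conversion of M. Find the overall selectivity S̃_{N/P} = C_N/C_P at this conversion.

C_M = C_{M0}(1−X) = 0.4636 mol·L⁻¹.
Along a PFR/batch, dC_P/dC_M = −r_P/(r_N+r_P) = −k₂/(k₂+k₁·C_M).
Integrating from C_{M0} to C_M: C_P = (0.135/1.50)·ln[(0.135+1.50·0.918)/(0.135+1.50·0.464)] = 0.09000·ln(1.512/0.8304) = 0.05394 mol·L⁻¹.
Then C_N = (C_{M0}−C_M) − C_P = 0.4544 − 0.05394 = 0.4005 mol·L⁻¹.
S̃_{N/P} = C_N/C_P = 0.4005/0.05394 = 7.42.

7.42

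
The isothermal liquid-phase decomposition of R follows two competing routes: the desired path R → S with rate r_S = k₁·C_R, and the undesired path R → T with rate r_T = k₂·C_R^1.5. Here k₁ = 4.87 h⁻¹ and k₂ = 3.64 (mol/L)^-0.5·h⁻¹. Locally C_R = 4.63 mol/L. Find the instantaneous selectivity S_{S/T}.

0.622

S_{S/T} = r_S/r_T = (k₁·C_R)/(k₂·C_R^1.5) = (k₁/k₂)·C_R^-0.5.
= (4.87×4.630) / (3.64×4.630^1.5) = 22.55/36.26 = 0.622.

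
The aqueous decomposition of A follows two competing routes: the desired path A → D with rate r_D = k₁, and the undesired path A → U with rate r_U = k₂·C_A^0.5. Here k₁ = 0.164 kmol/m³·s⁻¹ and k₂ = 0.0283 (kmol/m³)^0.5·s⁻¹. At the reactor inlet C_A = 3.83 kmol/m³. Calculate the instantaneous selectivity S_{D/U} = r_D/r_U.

2.96

S_{D/U} = r_D/r_U = (k₁)/(k₂·C_A^0.5) = (k₁/k₂)·C_A^-0.5.
= (0.164) / (0.0283×3.830^0.5) = 0.1640/0.05538 = 2.96.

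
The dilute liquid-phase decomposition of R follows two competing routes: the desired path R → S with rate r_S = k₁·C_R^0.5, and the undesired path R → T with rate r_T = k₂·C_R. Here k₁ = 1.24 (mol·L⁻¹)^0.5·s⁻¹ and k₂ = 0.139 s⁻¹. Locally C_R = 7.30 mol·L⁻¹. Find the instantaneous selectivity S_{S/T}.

S_{S/T} = r_S/r_T = (k₁·C_R^0.5)/(k₂·C_R) = (k₁/k₂)·C_R^-0.5.
= (1.24×7.300^0.5) / (0.139×7.300) = 3.350/1.015 = 3.30.
The undesired path is higher order in R, so low C_R (CSTR or dilute feed) favours S.

3.30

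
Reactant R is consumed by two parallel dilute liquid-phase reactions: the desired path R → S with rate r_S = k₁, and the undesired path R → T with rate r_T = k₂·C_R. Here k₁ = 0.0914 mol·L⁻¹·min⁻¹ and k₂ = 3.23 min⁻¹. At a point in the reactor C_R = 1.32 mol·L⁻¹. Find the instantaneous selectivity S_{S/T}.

0.0214

S_{S/T} = r_S/r_T = (k₁)/(k₂·C_R) = (k₁/k₂)·C_R⁻¹.
= (0.0914) / (3.23×1.320) = 0.09140/4.264 = 0.0214.
The undesired path is higher order in R, so low C_R (CSTR or dilute feed) favours S.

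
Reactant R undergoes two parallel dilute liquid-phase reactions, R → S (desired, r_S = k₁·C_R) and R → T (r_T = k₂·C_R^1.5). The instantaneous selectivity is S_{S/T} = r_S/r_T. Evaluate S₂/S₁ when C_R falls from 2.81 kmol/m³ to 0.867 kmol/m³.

1.80

S_{S/T} = (k₁/k₂)·C_R^-0.5, so S₂/S₁ = (C_{R,2}/C_{R,1})^-0.5.
= (0.867/2.81)^(-0.5) = (0.3085)^(-0.5) = 1.80.
Selectivity toward S rises as C_R falls — low-concentration operation is favoured.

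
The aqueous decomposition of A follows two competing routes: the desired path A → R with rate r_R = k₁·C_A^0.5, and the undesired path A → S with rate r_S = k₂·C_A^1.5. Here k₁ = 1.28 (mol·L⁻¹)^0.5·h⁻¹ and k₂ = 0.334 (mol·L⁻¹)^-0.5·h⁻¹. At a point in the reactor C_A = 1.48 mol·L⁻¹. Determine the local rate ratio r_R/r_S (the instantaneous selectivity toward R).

2.59

S_{R/S} = r_R/r_S = (k₁·C_A^0.5)/(k₂·C_A^1.5) = (k₁/k₂)·C_A⁻¹.
= (1.28×1.480^0.5) / (0.334×1.480^1.5) = 1.557/0.6014 = 2.59.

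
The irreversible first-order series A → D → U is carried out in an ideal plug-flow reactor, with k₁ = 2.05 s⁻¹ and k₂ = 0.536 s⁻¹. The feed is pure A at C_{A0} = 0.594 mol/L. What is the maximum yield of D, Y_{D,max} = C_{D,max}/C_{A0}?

0.622

Evaluating C_D at τ_opt = ln(k₂/k₁)/(k₂−k₁) gives C_{D,max}/C_{A0} = (k₁/k₂)^[k₂/(k₂−k₁)].
= (2.05/0.536)^(0.536/(0.536−2.05)) = (3.825)^(-0.3540) = 0.6219.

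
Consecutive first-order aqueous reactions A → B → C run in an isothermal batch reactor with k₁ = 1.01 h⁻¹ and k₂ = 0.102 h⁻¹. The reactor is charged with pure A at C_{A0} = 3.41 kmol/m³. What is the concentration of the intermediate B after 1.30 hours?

For first-order series with pure A initially, C_B(t) = k₁C_{A0}/(k₂−k₁)·(e^(−k₁t) − e^(−k₂t)).
e^(−k₁t) = e^(−1.01×1.30) = e^(−1.313) = 0.2690; e^(−k₂t) = e^(−0.1326) = 0.8758.
C_B = 1.01×3.41/(0.102−1.01) × (0.2690−0.8758) = (-3.793)×(-0.6068) = 2.302 kmol/m³.

2.30 kmol/m³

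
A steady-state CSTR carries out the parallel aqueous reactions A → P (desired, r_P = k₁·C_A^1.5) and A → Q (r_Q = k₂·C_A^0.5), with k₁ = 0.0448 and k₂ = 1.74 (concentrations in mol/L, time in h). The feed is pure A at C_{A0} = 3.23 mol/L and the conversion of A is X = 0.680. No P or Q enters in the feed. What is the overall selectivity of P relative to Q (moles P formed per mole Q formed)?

Exit C_A = C_{A0}(1−X) = 3.23×0.320 = 1.034 mol/L.
A CSTR operates uniformly at the exit composition, giving r_P = 0.04708 and r_Q = 1.769 (each k·C_A^n at C_A = 1.034).
Overall selectivity = C_P/C_Q = r_Pτ/(r_Qτ) = r_P/r_Q = 0.0266.

0.0266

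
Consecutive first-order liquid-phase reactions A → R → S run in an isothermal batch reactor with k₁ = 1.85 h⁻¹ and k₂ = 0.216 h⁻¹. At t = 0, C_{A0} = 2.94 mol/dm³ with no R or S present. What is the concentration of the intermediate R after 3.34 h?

The intermediate concentration in a first-order A→B→C sequence is C_R = k₁C_{A0}(e^(−k₁t) − e^(−k₂t))/(k₂−k₁).
e^(−k₁t) = e^(−1.85×3.34) = e^(−6.179) = 0.002072; e^(−k₂t) = e^(−0.7214) = 0.4861.
C_R = 1.85×2.94/(0.216−1.85) × (0.002072−0.4861) = (-3.329)×(-0.4840) = 1.611 mol/dm³.

1.61 mol/dm³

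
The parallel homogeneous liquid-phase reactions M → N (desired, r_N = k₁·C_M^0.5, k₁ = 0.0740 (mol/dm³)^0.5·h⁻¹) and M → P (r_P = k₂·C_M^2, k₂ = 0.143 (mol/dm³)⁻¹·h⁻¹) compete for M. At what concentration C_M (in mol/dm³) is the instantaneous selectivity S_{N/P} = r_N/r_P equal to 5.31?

0.212 mol/dm³

S_{N/P} = (k₁/k₂)·C_M^-1.5 ⇒ C_M = (S·k₂/k₁)^(1/(-1.5)).
= (5.31×0.143/0.0740)^(-0.6667) = (10.26)^(-0.6667) = 0.212 mol/dm³.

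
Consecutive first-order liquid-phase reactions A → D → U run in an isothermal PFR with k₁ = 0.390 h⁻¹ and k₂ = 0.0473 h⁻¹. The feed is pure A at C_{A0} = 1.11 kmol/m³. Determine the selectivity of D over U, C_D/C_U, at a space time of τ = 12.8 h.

For first-order series with pure A initially, C_D(τ) = k₁C_{A0}/(k₂−k₁)·(e^(−k₁τ) − e^(−k₂τ)).
e^(−k₁τ) = e^(−0.390×12.8) = e^(−4.992) = 0.006792; e^(−k₂τ) = e^(−0.6054) = 0.5458.
C_D = 0.390×1.11/(0.0473−0.390) × (0.006792−0.5458) = (-1.263)×(-0.5390) = 0.6809 kmol/m³.
C_A = C_{A0}e^(−k₁τ) = 0.007539 kmol/m³, so C_U = C_{A0}−C_A−C_D = 0.4215 kmol/m³; C_D/C_U = 1.62.

1.62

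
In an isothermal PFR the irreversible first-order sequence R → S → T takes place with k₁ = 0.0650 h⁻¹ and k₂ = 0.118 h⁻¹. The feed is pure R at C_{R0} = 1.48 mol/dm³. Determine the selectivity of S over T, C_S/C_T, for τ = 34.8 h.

Solving the coupled first-order balances gives C_S(τ) = [k₁/(k₂−k₁)]·C_{R0}·(e^(−k₁τ) − e^(−k₂τ)).
e^(−k₁τ) = e^(−0.0650×34.8) = e^(−2.262) = 0.1041; e^(−k₂τ) = e^(−4.106) = 0.01647.
C_S = 0.0650×1.48/(0.118−0.0650) × (0.1041−0.01647) = 1.815×0.08768 = 0.1591 mol/dm³.
C_R = C_{R0}e^(−k₁τ) = 0.1541 mol/dm³, so C_T = C_{R0}−C_R−C_S = 1.167 mol/dm³; C_S/C_T = 0.136.

0.136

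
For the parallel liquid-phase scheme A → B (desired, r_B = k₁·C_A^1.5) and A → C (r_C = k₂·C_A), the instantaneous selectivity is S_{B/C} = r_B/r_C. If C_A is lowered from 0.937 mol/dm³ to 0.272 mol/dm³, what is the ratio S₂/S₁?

S_{B/C} = (k₁/k₂)·C_A^0.5, so S₂/S₁ = (C_{A,2}/C_{A,1})^0.5.
= (0.272/0.937)^0.5 = (0.2903)^0.5 = 0.539.
Selectivity toward B falls as C_A falls — high-concentration operation is favoured.

0.539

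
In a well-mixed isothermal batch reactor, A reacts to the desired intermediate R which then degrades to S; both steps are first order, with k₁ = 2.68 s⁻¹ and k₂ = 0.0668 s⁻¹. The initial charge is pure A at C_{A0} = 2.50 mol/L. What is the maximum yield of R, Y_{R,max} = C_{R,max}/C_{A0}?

Evaluating C_R at t_opt = ln(k₂/k₁)/(k₂−k₁) gives C_{R,max}/C_{A0} = (k₁/k₂)^[k₂/(k₂−k₁)].
= (2.68/0.0668)^(0.0668/(0.0668−2.68)) = (40.12)^(-0.02556) = 0.9099.

0.910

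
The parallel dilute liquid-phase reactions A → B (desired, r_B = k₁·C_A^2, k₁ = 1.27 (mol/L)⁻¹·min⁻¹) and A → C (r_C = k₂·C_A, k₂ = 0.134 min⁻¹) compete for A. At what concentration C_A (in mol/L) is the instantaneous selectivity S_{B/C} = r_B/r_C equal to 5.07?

S_{B/C} = (k₁/k₂)·C_A ⇒ C_A = S·k₂/k₁.
= 5.07×0.134/1.27 = 0.535 mol/L.

0.535 mol/L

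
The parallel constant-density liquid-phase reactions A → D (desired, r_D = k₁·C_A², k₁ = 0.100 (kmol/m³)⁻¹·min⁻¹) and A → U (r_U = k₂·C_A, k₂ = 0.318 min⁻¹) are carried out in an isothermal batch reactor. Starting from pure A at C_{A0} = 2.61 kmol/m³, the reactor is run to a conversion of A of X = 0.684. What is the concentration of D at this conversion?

C_A = C_{A0}(1−X) = 0.8248 kmol/m³.
Along a PFR/batch, dC_U/dC_A = −r_U/(r_D+r_U) = −k₂/(k₂+k₁·C_A).
Integrating from C_{A0} to C_A: C_U = (0.318/0.100)·ln[(0.318+0.100·2.61)/(0.318+0.100·0.825)] = 3.180·ln(0.5790/0.4005) = 1.172 kmol/m³.
Then C_D = (C_{A0}−C_A) − C_U = 1.785 − 1.172 = 0.6129 kmol/m³.

0.613 kmol/m³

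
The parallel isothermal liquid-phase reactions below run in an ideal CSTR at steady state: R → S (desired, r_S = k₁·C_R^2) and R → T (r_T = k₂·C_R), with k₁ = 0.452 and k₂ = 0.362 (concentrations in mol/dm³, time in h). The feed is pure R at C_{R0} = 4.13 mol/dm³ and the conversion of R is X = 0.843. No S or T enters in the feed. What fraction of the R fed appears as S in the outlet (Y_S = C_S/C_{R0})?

Exit C_R = C_{R0}(1−X) = 4.13×0.157 = 0.6484 mol/dm³.
A CSTR operates uniformly at the exit composition, giving r_S = 0.1900 and r_T = 0.2347 (each k·C_R^n at C_R = 0.6484).
Fraction of consumed R going to S: r_S/(r_S+r_T) = 0.4474.
C_S = 0.4474·C_{R0}·X = 0.4474×4.13×0.843 = 1.56 mol/dm³; Y_S = C_S/C_{R0} = 0.377.

0.377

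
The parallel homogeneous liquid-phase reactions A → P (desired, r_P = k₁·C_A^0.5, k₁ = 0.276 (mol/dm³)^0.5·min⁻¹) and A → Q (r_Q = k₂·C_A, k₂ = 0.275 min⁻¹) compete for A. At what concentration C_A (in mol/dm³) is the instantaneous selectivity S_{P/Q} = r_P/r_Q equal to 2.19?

S_{P/Q} = (k₁/k₂)·C_A^-0.5 ⇒ C_A = (S·k₂/k₁)^(-2).
= (2.19×0.275/0.276)^(-2) = (2.182)^(-2) = 0.210 mol/dm³.

0.210 mol/dm³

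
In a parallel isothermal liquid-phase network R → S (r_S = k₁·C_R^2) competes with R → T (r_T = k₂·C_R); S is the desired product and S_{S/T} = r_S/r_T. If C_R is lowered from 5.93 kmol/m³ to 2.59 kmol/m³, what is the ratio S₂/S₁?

S_{S/T} = (k₁/k₂)·C_R, so S₂/S₁ = (C_{R,2}/C_{R,1}).
= 2.59/5.93 = 0.437.

0.437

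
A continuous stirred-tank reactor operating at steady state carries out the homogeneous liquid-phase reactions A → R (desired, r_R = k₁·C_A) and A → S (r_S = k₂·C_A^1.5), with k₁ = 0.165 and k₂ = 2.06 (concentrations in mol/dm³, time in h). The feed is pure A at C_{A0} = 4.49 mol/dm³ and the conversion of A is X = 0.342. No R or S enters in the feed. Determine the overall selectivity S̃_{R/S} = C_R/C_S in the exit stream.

Exit C_A = C_{A0}(1−X) = 4.49×0.658 = 2.954 mol/dm³.
Rates in a CSTR are evaluated at the outlet concentration: r_R = 0.165×2.954 = 0.4875, r_S = 2.06×2.954^1.5 = 10.46.
Overall selectivity = C_R/C_S = r_Rτ/(r_Sτ) = r_R/r_S = 0.0466.

0.0466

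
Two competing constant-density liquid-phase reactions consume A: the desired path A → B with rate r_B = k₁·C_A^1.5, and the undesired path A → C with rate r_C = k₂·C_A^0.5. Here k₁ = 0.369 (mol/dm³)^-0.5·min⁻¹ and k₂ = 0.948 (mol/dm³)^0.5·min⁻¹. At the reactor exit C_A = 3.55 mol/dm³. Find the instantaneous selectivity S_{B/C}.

1.38

S_{B/C} = r_B/r_C = (k₁·C_A^1.5)/(k₂·C_A^0.5) = (k₁/k₂)·C_A.
= (0.369×3.550^1.5) / (0.948×3.550^0.5) = 2.468/1.786 = 1.38.
Since the desired path is higher order in A, keeping C_A high (PFR or concentrated feed) favours B.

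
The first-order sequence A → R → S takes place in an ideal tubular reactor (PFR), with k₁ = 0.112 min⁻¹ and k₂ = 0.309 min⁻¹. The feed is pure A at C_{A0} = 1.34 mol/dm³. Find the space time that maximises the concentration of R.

Setting dC_R/dτ = 0 gives τ_opt = ln(k₂/k₁)/(k₂−k₁).
= ln(0.309/0.112)/(0.309−0.112) = ln(2.759)/0.1970 = 1.015/0.1970 = 5.15 min.

5.15 min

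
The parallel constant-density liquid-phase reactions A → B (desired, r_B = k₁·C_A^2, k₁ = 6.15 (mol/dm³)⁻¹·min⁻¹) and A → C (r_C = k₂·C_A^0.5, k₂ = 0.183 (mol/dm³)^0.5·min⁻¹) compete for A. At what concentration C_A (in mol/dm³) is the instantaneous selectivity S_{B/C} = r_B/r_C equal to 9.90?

0.443 mol/dm³

S_{B/C} = (k₁/k₂)·C_A^1.5 ⇒ C_A = (S·k₂/k₁)^(1/1.5).
= (9.90×0.183/6.15)^(0.6667) = (0.2946)^(0.6667) = 0.443 mol/dm³.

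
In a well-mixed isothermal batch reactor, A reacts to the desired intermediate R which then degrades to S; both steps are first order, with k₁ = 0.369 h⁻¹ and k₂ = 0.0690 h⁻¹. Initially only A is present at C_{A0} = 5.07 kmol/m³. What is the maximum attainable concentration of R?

3.45 kmol/m³

At the optimum, C_{R,max}/C_{A0} = (k₁/k₂)^[k₂/(k₂−k₁)].
= (0.369/0.0690)^(0.0690/(0.0690−0.369)) = (5.348)^(-0.2300) = 0.6800.
C_{R,max} = 0.6800×5.07 = 3.45 kmol/m³.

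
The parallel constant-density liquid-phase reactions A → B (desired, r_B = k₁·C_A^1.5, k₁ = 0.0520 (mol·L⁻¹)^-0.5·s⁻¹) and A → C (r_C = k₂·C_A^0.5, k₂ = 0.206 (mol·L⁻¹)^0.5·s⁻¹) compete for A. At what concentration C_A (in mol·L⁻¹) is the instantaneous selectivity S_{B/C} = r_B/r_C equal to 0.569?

2.25 mol·L⁻¹

S_{B/C} = (k₁/k₂)·C_A ⇒ C_A = S·k₂/k₁.
= 0.569×0.206/0.0520 = 2.25 mol·L⁻¹.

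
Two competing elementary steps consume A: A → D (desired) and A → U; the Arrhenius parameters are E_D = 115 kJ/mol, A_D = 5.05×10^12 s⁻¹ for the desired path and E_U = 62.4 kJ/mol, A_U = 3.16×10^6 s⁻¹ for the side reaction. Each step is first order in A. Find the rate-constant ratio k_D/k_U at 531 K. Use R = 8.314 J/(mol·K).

Since both paths have the same order in A, the concentration cancels and S_{D/U} = k_D/k_U = (A_D/A_U)·exp[(E_U−E_D)/(RT)].
(E_U−E_D)/(RT) = (62.4−115)×10³/(8.314×531) = -52600/4415 = -11.91.
k_D/k_U = (5.05×10^12/3.16×10^6)·exp(-11.91) = 1.598×10^6 × 6.692×10^-6 = 10.7.

10.7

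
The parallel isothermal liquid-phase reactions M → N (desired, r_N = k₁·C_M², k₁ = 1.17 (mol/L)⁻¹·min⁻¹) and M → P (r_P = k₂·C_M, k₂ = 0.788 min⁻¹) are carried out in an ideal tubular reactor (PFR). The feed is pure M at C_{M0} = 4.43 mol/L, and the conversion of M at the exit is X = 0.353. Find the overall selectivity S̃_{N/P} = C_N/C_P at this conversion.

5.35

C_M = C_{M0}(1−X) = 2.866 mol/L.
Along a PFR/batch, dC_P/dC_M = −r_P/(r_N+r_P) = −k₂/(k₂+k₁·C_M).
Integrating from C_{M0} to C_M: C_P = (0.788/1.17)·ln[(0.788+1.17·4.43)/(0.788+1.17·2.87)] = 0.6735·ln(5.971/4.141) = 0.2464 mol/L.
Then C_N = (C_{M0}−C_M) − C_P = 1.564 − 0.2464 = 1.317 mol/L.
S̃_{N/P} = C_N/C_P = 1.317/0.2464 = 5.35.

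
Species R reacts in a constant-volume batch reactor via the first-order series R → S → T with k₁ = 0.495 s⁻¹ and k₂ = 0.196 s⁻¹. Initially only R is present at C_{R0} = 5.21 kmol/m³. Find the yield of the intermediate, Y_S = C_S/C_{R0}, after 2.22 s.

0.520

Solving the coupled first-order balances gives C_S(t) = [k₁/(k₂−k₁)]·C_{R0}·(e^(−k₁t) − e^(−k₂t)).
e^(−k₁t) = e^(−0.495×2.22) = e^(−1.099) = 0.3332; e^(−k₂t) = e^(−0.4351) = 0.6472.
C_S = 0.495×5.21/(0.196−0.495) × (0.3332−0.6472) = (-8.625)×(-0.3139) = 2.708 kmol/m³.
Y_S = C_S/C_{R0} = 2.708/5.21 = 0.520.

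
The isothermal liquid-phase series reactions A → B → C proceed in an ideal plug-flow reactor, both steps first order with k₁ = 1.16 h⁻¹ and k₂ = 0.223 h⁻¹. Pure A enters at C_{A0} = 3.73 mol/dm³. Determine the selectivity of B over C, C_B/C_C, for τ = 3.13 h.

For first-order series with pure A initially, C_B(τ) = k₁C_{A0}/(k₂−k₁)·(e^(−k₁τ) − e^(−k₂τ)).
e^(−k₁τ) = e^(−1.16×3.13) = e^(−3.631) = 0.02649; e^(−k₂τ) = e^(−0.6980) = 0.4976.
C_B = 1.16×3.73/(0.223−1.16) × (0.02649−0.4976) = (-4.618)×(-0.4711) = 2.175 mol/dm³.
C_A = C_{A0}e^(−k₁τ) = 0.09883 mol/dm³, so C_C = C_{A0}−C_A−C_B = 1.456 mol/dm³; C_B/C_C = 1.49.

1.49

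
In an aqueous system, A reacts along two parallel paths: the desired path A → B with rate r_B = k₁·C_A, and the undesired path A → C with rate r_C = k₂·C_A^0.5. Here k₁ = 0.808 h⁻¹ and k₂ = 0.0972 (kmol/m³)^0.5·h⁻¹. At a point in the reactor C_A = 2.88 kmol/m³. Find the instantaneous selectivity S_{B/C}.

S_{B/C} = r_B/r_C = (k₁·C_A)/(k₂·C_A^0.5) = (k₁/k₂)·C_A^0.5.
= (0.808×2.880) / (0.0972×2.880^0.5) = 2.327/0.1650 = 14.1.
Since the desired path is higher order in A, keeping C_A high (PFR or concentrated feed) favours B.

14.1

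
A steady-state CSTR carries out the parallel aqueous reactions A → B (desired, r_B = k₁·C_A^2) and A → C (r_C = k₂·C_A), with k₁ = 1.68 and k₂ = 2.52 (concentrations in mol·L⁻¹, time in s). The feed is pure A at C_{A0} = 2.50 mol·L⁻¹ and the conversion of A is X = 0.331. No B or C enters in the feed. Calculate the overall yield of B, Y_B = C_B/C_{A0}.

0.174

Exit C_A = C_{A0}(1−X) = 2.50×0.669 = 1.673 mol·L⁻¹.
Rates in a CSTR are evaluated at the outlet concentration: r_B = 1.68×1.673^2 = 4.699, r_C = 2.52×1.673 = 4.215.
Fraction of consumed A going to B: r_B/(r_B+r_C) = 0.5272.
C_B = 0.5272·C_{A0}·X = 0.5272×2.50×0.331 = 0.436 mol·L⁻¹; Y_B = C_B/C_{A0} = 0.174.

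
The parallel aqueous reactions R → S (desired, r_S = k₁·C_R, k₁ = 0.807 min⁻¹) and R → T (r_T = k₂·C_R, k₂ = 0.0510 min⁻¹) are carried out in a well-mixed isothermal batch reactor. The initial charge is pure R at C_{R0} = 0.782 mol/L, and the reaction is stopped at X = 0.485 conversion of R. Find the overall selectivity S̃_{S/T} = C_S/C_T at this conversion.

15.8

C_R = C_{R0}(1−X) = 0.4027 mol/L.
Both paths are first order in R, so the instantaneous fraction to S is constant: dC_S/d(−C_R) = k₁/(k₁+k₂) = 0.9406.
C_S = 0.9406·(C_{R0}−C_R) = 0.9406×0.3793 = 0.357 mol/L.
C_T = (C_{R0}−C_R)−C_S = 0.02254 mol/L; S̃_{S/T} = 0.3567/0.02254 = 15.8.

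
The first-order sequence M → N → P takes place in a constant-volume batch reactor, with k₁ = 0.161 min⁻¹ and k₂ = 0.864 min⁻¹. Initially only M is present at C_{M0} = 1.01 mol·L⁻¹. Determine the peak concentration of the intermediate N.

0.128 mol·L⁻¹

For a first-order series the maximum intermediate yield is C_{N,max}/C_{M0} = (k₁/k₂)^[k₂/(k₂−k₁)].
= (0.161/0.864)^(0.864/(0.864−0.161)) = (0.1863)^(1.229) = 0.1268.
C_{N,max} = 0.1268×1.01 = 0.128 mol·L⁻¹.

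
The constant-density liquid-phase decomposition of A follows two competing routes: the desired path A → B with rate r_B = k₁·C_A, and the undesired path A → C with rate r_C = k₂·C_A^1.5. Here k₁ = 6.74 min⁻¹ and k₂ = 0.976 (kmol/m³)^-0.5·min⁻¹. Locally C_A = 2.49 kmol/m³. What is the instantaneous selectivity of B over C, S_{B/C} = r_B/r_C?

4.38

S_{B/C} = r_B/r_C = (k₁·C_A)/(k₂·C_A^1.5) = (k₁/k₂)·C_A^-0.5.
= (6.74×2.490) / (0.976×2.490^1.5) = 16.78/3.835 = 4.38.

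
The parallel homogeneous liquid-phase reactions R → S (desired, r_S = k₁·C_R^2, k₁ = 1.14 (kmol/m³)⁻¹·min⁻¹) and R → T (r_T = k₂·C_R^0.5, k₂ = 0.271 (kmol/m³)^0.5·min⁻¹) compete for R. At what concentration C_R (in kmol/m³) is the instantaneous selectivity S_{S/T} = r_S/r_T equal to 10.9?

1.89 kmol/m³

S_{S/T} = (k₁/k₂)·C_R^1.5 ⇒ C_R = (S·k₂/k₁)^(1/1.5).
= (10.9×0.271/1.14)^(0.6667) = (2.591)^(0.6667) = 1.89 kmol/m³.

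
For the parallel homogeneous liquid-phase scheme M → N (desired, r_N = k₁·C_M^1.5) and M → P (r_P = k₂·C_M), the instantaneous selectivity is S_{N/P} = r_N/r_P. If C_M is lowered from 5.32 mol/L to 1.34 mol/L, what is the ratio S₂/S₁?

0.502

S_{N/P} = (k₁/k₂)·C_M^0.5, so S₂/S₁ = (C_{M,2}/C_{M,1})^0.5.
= (1.34/5.32)^0.5 = (0.2519)^0.5 = 0.502.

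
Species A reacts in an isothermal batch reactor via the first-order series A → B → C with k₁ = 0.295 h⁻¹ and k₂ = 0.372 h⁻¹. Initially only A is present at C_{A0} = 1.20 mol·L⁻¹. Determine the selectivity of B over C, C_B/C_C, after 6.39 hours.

Solving the coupled first-order balances gives C_B(t) = [k₁/(k₂−k₁)]·C_{A0}·(e^(−k₁t) − e^(−k₂t)).
e^(−k₁t) = e^(−0.295×6.39) = e^(−1.885) = 0.1518; e^(−k₂t) = e^(−2.377) = 0.09282.
C_B = 0.295×1.20/(0.372−0.295) × (0.1518−0.09282) = 4.597×0.05900 = 0.2712 mol·L⁻¹.
C_A = C_{A0}e^(−k₁t) = 0.1822 mol·L⁻¹, so C_C = C_{A0}−C_A−C_B = 0.7466 mol·L⁻¹; C_B/C_C = 0.363.

0.363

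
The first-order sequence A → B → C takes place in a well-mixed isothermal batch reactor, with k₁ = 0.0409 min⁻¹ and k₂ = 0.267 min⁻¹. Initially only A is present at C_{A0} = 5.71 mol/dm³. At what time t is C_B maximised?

8.30 min

The intermediate peaks when r₁ = r₂, i.e. k₁e^(−k₁t) = k₂e^(−k₂t), giving t_opt = ln(k₂/k₁)/(k₂−k₁).
= ln(0.267/0.0409)/(0.267−0.0409) = ln(6.528)/0.2261 = 1.876/0.2261 = 8.30 min.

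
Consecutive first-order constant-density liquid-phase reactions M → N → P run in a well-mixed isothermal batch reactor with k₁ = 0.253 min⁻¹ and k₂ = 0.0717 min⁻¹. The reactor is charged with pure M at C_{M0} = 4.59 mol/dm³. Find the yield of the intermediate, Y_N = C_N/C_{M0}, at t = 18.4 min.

0.360

The intermediate concentration in a first-order A→B→C sequence is C_N = k₁C_{M0}(e^(−k₁t) − e^(−k₂t))/(k₂−k₁).
e^(−k₁t) = e^(−0.253×18.4) = e^(−4.655) = 0.009512; e^(−k₂t) = e^(−1.319) = 0.2673.
C_N = 0.253×4.59/(0.0717−0.253) × (0.009512−0.2673) = (-6.405)×(-0.2578) = 1.651 mol/dm³.
Y_N = C_N/C_{M0} = 1.651/4.59 = 0.360.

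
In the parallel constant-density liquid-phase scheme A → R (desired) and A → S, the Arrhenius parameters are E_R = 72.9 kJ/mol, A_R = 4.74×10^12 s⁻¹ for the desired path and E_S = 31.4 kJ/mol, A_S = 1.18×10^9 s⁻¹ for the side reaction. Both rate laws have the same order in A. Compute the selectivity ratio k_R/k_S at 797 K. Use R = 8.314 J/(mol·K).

7.65

With equal orders, S_{R/S} = k_R/k_S = (A_R/A_S)·exp[(E_S−E_R)/(RT)].
(E_S−E_R)/(RT) = (31.4−72.9)×10³/(8.314×797) = -41500/6626 = -6.263.
k_R/k_S = (4.74×10^12/1.18×10^9)·exp(-6.263) = 4017 × 0.001906 = 7.65.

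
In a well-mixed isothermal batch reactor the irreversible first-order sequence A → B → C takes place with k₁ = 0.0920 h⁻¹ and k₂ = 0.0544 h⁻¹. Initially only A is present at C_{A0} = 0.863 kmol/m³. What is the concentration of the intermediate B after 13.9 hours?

0.404 kmol/m³

For first-order series with pure A initially, C_B(t) = k₁C_{A0}/(k₂−k₁)·(e^(−k₁t) − e^(−k₂t)).
e^(−k₁t) = e^(−0.0920×13.9) = e^(−1.279) = 0.2784; e^(−k₂t) = e^(−0.7562) = 0.4695.
C_B = 0.0920×0.863/(0.0544−0.0920) × (0.2784−0.4695) = (-2.112)×(-0.1911) = 0.4035 kmol/m³.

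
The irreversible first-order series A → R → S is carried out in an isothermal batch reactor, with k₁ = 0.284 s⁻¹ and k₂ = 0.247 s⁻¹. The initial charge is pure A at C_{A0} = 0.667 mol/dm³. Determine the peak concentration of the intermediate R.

0.263 mol/dm³

At the optimum, C_{R,max}/C_{A0} = (k₁/k₂)^[k₂/(k₂−k₁)].
= (0.284/0.247)^(0.247/(0.247−0.284)) = (1.150)^(-6.676) = 0.3938.
C_{R,max} = 0.3938×0.667 = 0.263 mol/dm³.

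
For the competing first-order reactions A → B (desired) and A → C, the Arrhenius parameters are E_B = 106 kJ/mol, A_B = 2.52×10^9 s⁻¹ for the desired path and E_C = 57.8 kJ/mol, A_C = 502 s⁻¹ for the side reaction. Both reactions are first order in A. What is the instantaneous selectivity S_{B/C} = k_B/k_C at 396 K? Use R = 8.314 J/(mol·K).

2.20

k_B/k_C = (A_B/A_C)·exp[−(E_B−E_C)/(RT)] = (A_B/A_C)·exp[(E_C−E_B)/(RT)].
(E_C−E_B)/(RT) = (57.8−106)×10³/(8.314×396) = -48200/3292 = -14.64.
k_B/k_C = (2.52×10^9/502)·exp(-14.64) = 5.020×10^6 × 4.384×10^-7 = 2.20.
Since E_B > E_C, raising the temperature improves selectivity toward B.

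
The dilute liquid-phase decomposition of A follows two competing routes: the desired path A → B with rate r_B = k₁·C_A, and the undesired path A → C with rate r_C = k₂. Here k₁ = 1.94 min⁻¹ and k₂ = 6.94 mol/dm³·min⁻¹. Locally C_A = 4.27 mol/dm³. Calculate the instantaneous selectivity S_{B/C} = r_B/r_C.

1.19

S_{B/C} = r_B/r_C = (k₁·C_A)/(k₂) = (k₁/k₂)·C_A.
= (1.94×4.270) / (6.94) = 8.284/6.940 = 1.19.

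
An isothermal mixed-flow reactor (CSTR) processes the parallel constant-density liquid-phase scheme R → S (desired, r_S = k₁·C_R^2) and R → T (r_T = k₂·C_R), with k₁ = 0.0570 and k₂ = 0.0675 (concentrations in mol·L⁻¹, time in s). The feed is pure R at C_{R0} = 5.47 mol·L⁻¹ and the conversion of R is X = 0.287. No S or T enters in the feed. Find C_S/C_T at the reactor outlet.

Exit C_R = C_{R0}(1−X) = 5.47×0.713 = 3.900 mol·L⁻¹.
A CSTR operates uniformly at the exit composition, giving r_S = 0.8670 and r_T = 0.2633 (each k·C_R^n at C_R = 3.900).
Overall selectivity = C_S/C_T = r_Sτ/(r_Tτ) = r_S/r_T = 3.29.

3.29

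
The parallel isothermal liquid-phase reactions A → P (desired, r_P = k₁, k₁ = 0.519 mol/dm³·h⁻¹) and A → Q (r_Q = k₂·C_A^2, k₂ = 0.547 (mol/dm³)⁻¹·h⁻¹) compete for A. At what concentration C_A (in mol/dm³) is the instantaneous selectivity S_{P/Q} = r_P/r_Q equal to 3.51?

S_{P/Q} = (k₁/k₂)·C_A^-2 ⇒ C_A = (S·k₂/k₁)^(-0.5).
= (3.51×0.547/0.519)^(-0.5) = (3.699)^(-0.5) = 0.520 mol/dm³.

0.520 mol/dm³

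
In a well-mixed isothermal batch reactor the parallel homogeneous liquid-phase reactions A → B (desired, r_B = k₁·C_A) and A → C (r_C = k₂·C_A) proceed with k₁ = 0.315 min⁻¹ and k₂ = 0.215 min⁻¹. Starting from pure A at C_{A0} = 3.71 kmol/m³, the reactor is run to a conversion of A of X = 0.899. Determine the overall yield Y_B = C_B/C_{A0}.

0.534

C_A = C_{A0}(1−X) = 0.3747 kmol/m³.
Both paths are first order in A, so the instantaneous fraction to B is constant: dC_B/d(−C_A) = k₁/(k₁+k₂) = 0.5943.
C_B = 0.5943·(C_{A0}−C_A) = 0.5943×3.335 = 1.98 kmol/m³.
Y_B = C_B/C_{A0} = 1.982/3.71 = 0.534.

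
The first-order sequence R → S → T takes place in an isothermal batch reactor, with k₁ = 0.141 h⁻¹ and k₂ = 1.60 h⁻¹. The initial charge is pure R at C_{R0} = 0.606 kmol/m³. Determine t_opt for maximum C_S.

1.66 h

The intermediate peaks when r₁ = r₂, i.e. k₁e^(−k₁t) = k₂e^(−k₂t), giving t_opt = ln(k₂/k₁)/(k₂−k₁).
= ln(1.60/0.141)/(1.60−0.141) = ln(11.35)/1.459 = 2.429/1.459 = 1.66 h.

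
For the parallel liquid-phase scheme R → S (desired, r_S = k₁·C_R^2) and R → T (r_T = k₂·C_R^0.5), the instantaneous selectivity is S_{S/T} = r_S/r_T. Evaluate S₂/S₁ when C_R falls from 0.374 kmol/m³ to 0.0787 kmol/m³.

0.0965

S_{S/T} = (k₁/k₂)·C_R^1.5, so S₂/S₁ = (C_{R,2}/C_{R,1})^1.5.
= (0.0787/0.374)^1.5 = (0.2104)^1.5 = 0.0965.
Selectivity toward S falls as C_R falls — high-concentration operation is favoured.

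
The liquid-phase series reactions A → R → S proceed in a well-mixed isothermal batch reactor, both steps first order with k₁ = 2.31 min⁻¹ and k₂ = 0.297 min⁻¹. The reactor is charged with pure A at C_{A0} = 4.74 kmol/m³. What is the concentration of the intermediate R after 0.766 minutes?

Solving the coupled first-order balances gives C_R(t) = [k₁/(k₂−k₁)]·C_{A0}·(e^(−k₁t) − e^(−k₂t)).
e^(−k₁t) = e^(−2.31×0.766) = e^(−1.769) = 0.1704; e^(−k₂t) = e^(−0.2275) = 0.7965.
C_R = 2.31×4.74/(0.297−2.31) × (0.1704−0.7965) = (-5.439)×(-0.6261) = 3.406 kmol/m³.

3.41 kmol/m³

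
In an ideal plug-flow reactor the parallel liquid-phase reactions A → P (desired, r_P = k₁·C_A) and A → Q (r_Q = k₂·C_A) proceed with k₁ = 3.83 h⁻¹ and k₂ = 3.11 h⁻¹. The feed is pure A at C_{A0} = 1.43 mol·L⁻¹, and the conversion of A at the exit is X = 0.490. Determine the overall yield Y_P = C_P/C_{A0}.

0.270

C_A = C_{A0}(1−X) = 0.7293 mol·L⁻¹.
Both paths are first order in A, so the instantaneous fraction to P is constant: dC_P/d(−C_A) = k₁/(k₁+k₂) = 0.5519.
C_P = 0.5519·(C_{A0}−C_A) = 0.5519×0.7007 = 0.387 mol·L⁻¹.
Y_P = C_P/C_{A0} = 0.3867/1.43 = 0.270.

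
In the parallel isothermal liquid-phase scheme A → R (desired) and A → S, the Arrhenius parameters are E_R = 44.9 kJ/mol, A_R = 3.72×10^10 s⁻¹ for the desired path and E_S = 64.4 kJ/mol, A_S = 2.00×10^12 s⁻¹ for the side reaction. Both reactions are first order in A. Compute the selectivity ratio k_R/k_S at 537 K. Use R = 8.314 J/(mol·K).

k_R/k_S = (A_R/A_S)·exp[−(E_R−E_S)/(RT)] = (A_R/A_S)·exp[(E_S−E_R)/(RT)].
(E_S−E_R)/(RT) = (64.4−44.9)×10³/(8.314×537) = 19500/4465 = 4.368.
k_R/k_S = (3.72×10^10/2.00×10^12)·exp(4.368) = 0.01860 × 78.86 = 1.47.
Since E_R < E_S, lowering the temperature improves selectivity toward R.

1.47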